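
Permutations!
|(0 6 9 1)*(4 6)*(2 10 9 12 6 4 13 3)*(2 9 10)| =10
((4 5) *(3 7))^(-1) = (3 7)(4 5)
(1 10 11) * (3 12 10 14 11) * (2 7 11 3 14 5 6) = (1 5 6 2 7 11)(3 12 10 14) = [0, 5, 7, 12, 4, 6, 2, 11, 8, 9, 14, 1, 10, 13, 3]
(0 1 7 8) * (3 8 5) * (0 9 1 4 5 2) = (0 4 5 3 8 9 1 7 2) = [4, 7, 0, 8, 5, 3, 6, 2, 9, 1]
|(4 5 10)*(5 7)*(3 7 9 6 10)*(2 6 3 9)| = |(2 6 10 4)(3 7 5 9)| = 4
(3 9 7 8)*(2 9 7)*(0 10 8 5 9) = (0 10 8 3 7 5 9 2) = [10, 1, 0, 7, 4, 9, 6, 5, 3, 2, 8]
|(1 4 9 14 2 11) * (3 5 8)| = |(1 4 9 14 2 11)(3 5 8)| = 6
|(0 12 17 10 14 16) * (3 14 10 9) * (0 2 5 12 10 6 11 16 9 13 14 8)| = |(0 10 6 11 16 2 5 12 17 13 14 9 3 8)| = 14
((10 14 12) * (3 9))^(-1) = ((3 9)(10 14 12))^(-1) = (3 9)(10 12 14)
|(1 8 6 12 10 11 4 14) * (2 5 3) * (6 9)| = |(1 8 9 6 12 10 11 4 14)(2 5 3)| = 9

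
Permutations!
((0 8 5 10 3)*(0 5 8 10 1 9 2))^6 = (0 2 9 1 5 3 10)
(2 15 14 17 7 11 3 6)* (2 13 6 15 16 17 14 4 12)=[0, 1, 16, 15, 12, 5, 13, 11, 8, 9, 10, 3, 2, 6, 14, 4, 17, 7]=(2 16 17 7 11 3 15 4 12)(6 13)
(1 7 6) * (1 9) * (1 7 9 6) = (1 9 7) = [0, 9, 2, 3, 4, 5, 6, 1, 8, 7]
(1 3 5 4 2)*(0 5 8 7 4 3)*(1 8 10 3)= (0 5 1)(2 8 7 4)(3 10)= [5, 0, 8, 10, 2, 1, 6, 4, 7, 9, 3]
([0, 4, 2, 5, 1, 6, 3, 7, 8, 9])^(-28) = (9)(3 6 5)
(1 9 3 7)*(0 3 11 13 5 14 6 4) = (0 3 7 1 9 11 13 5 14 6 4) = [3, 9, 2, 7, 0, 14, 4, 1, 8, 11, 10, 13, 12, 5, 6]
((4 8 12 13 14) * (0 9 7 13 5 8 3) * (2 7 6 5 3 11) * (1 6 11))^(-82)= ((0 9 11 2 7 13 14 4 1 6 5 8 12 3))^(-82)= (0 11 7 14 1 5 12)(2 13 4 6 8 3 9)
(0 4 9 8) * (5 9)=(0 4 5 9 8)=[4, 1, 2, 3, 5, 9, 6, 7, 0, 8]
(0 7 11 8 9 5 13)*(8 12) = (0 7 11 12 8 9 5 13) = [7, 1, 2, 3, 4, 13, 6, 11, 9, 5, 10, 12, 8, 0]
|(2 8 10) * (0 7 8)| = 5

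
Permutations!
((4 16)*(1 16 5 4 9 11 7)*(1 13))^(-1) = (1 13 7 11 9 16)(4 5)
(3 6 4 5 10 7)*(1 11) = (1 11)(3 6 4 5 10 7) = [0, 11, 2, 6, 5, 10, 4, 3, 8, 9, 7, 1]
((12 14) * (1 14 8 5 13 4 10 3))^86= ((1 14 12 8 5 13 4 10 3))^86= (1 13 14 4 12 10 8 3 5)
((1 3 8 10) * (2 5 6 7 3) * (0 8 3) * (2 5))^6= (0 7 6 5 1 10 8)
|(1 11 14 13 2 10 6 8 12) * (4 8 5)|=11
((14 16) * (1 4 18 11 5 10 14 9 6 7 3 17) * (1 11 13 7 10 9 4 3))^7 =((1 3 17 11 5 9 6 10 14 16 4 18 13 7))^7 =(1 10)(3 14)(4 11)(5 18)(6 7)(9 13)(16 17)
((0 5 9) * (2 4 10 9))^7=((0 5 2 4 10 9))^7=(0 5 2 4 10 9)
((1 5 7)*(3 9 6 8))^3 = (3 8 6 9) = ((1 5 7)(3 9 6 8))^3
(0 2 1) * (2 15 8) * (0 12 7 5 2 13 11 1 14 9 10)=(0 15 8 13 11 1 12 7 5 2 14 9 10)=[15, 12, 14, 3, 4, 2, 6, 5, 13, 10, 0, 1, 7, 11, 9, 8]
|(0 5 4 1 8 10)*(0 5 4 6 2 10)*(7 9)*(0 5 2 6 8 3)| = |(0 4 1 3)(2 10)(5 8)(7 9)| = 4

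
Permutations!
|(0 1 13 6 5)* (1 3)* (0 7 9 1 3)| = 6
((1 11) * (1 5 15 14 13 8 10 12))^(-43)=((1 11 5 15 14 13 8 10 12))^(-43)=(1 5 14 8 12 11 15 13 10)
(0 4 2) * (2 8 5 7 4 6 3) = (0 6 3 2)(4 8 5 7) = [6, 1, 0, 2, 8, 7, 3, 4, 5]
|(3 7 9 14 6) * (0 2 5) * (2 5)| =|(0 5)(3 7 9 14 6)| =10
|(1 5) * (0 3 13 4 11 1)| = |(0 3 13 4 11 1 5)| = 7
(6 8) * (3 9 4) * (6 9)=(3 6 8 9 4)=[0, 1, 2, 6, 3, 5, 8, 7, 9, 4]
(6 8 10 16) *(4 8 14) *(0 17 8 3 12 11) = [17, 1, 2, 12, 3, 5, 14, 7, 10, 9, 16, 0, 11, 13, 4, 15, 6, 8] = (0 17 8 10 16 6 14 4 3 12 11)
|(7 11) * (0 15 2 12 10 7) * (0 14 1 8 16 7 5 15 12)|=6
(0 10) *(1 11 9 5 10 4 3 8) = (0 4 3 8 1 11 9 5 10) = [4, 11, 2, 8, 3, 10, 6, 7, 1, 5, 0, 9]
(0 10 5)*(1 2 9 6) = [10, 2, 9, 3, 4, 0, 1, 7, 8, 6, 5] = (0 10 5)(1 2 9 6)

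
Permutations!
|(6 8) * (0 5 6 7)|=5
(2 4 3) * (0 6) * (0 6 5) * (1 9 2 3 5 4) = [4, 9, 1, 3, 5, 0, 6, 7, 8, 2] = (0 4 5)(1 9 2)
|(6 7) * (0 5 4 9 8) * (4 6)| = 7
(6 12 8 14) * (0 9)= (0 9)(6 12 8 14)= [9, 1, 2, 3, 4, 5, 12, 7, 14, 0, 10, 11, 8, 13, 6]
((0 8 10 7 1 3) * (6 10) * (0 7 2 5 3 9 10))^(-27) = (1 9 10 2 5 3 7)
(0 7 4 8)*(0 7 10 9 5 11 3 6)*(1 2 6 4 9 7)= (0 10 7 9 5 11 3 4 8 1 2 6)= [10, 2, 6, 4, 8, 11, 0, 9, 1, 5, 7, 3]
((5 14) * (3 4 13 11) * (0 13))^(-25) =((0 13 11 3 4)(5 14))^(-25) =(5 14)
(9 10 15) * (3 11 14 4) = (3 11 14 4)(9 10 15) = [0, 1, 2, 11, 3, 5, 6, 7, 8, 10, 15, 14, 12, 13, 4, 9]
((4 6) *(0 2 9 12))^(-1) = (0 12 9 2)(4 6)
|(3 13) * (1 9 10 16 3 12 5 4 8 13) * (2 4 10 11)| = |(1 9 11 2 4 8 13 12 5 10 16 3)| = 12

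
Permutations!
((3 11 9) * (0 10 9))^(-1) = (0 11 3 9 10)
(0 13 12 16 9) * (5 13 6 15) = [6, 1, 2, 3, 4, 13, 15, 7, 8, 0, 10, 11, 16, 12, 14, 5, 9] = (0 6 15 5 13 12 16 9)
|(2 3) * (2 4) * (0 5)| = |(0 5)(2 3 4)| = 6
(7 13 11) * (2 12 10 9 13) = [0, 1, 12, 3, 4, 5, 6, 2, 8, 13, 9, 7, 10, 11] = (2 12 10 9 13 11 7)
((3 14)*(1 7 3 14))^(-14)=((14)(1 7 3))^(-14)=(14)(1 7 3)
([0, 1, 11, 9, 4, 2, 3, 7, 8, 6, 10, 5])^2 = (2 5 11)(3 6 9)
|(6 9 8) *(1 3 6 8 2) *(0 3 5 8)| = 8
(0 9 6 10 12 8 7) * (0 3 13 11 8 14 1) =(0 9 6 10 12 14 1)(3 13 11 8 7) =[9, 0, 2, 13, 4, 5, 10, 3, 7, 6, 12, 8, 14, 11, 1]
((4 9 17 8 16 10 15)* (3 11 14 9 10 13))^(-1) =(3 13 16 8 17 9 14 11)(4 15 10)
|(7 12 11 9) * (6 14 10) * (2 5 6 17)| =12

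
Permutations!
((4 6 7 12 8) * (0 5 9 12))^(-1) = (0 7 6 4 8 12 9 5)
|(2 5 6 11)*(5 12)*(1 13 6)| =|(1 13 6 11 2 12 5)| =7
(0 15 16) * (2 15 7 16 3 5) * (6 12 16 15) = (0 7 15 3 5 2 6 12 16) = [7, 1, 6, 5, 4, 2, 12, 15, 8, 9, 10, 11, 16, 13, 14, 3, 0]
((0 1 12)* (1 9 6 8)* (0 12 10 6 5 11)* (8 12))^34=(0 5)(1 8 12 6 10)(9 11)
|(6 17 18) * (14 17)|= |(6 14 17 18)|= 4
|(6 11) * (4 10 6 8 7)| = |(4 10 6 11 8 7)| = 6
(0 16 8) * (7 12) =(0 16 8)(7 12) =[16, 1, 2, 3, 4, 5, 6, 12, 0, 9, 10, 11, 7, 13, 14, 15, 8]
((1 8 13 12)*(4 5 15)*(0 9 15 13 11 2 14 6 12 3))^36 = ((0 9 15 4 5 13 3)(1 8 11 2 14 6 12))^36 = (0 9 15 4 5 13 3)(1 8 11 2 14 6 12)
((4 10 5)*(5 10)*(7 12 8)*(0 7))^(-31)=(0 7 12 8)(4 5)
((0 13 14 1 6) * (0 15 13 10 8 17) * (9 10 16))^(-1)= (0 17 8 10 9 16)(1 14 13 15 6)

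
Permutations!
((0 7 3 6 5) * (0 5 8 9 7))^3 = (3 9 6 7 8)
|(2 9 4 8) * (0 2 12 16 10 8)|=|(0 2 9 4)(8 12 16 10)|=4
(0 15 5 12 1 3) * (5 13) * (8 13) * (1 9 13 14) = (0 15 8 14 1 3)(5 12 9 13) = [15, 3, 2, 0, 4, 12, 6, 7, 14, 13, 10, 11, 9, 5, 1, 8]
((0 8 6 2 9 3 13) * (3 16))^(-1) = ((0 8 6 2 9 16 3 13))^(-1) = (0 13 3 16 9 2 6 8)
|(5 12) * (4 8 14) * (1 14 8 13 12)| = |(1 14 4 13 12 5)| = 6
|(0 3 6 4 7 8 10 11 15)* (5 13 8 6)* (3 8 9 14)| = |(0 8 10 11 15)(3 5 13 9 14)(4 7 6)| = 15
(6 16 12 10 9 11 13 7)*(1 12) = [0, 12, 2, 3, 4, 5, 16, 6, 8, 11, 9, 13, 10, 7, 14, 15, 1] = (1 12 10 9 11 13 7 6 16)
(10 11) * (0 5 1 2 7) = (0 5 1 2 7)(10 11) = [5, 2, 7, 3, 4, 1, 6, 0, 8, 9, 11, 10]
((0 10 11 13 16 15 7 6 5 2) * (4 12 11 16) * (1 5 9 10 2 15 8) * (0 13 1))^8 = ((0 2 13 4 12 11 1 5 15 7 6 9 10 16 8))^8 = (0 15 2 7 13 6 4 9 12 10 11 16 1 8 5)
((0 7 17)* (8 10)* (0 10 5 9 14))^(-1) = (0 14 9 5 8 10 17 7) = ((0 7 17 10 8 5 9 14))^(-1)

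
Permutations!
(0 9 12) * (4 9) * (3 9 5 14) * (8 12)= (0 4 5 14 3 9 8 12)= [4, 1, 2, 9, 5, 14, 6, 7, 12, 8, 10, 11, 0, 13, 3]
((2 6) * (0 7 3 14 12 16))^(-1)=(0 16 12 14 3 7)(2 6)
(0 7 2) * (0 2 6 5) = (0 7 6 5) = [7, 1, 2, 3, 4, 0, 5, 6]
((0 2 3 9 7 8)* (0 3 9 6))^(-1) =((0 2 9 7 8 3 6))^(-1) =(0 6 3 8 7 9 2)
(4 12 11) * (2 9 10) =(2 9 10)(4 12 11) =[0, 1, 9, 3, 12, 5, 6, 7, 8, 10, 2, 4, 11]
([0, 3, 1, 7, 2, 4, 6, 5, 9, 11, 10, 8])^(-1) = (1 2 4 5 7 3)(8 11 9)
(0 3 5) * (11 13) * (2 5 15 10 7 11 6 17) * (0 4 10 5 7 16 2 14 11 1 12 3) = [0, 12, 7, 15, 10, 4, 17, 1, 8, 9, 16, 13, 3, 6, 11, 5, 2, 14] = (1 12 3 15 5 4 10 16 2 7)(6 17 14 11 13)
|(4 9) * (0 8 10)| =6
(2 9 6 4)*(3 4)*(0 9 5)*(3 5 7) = [9, 1, 7, 4, 2, 0, 5, 3, 8, 6] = (0 9 6 5)(2 7 3 4)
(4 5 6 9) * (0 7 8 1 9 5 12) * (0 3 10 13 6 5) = (0 7 8 1 9 4 12 3 10 13 6) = [7, 9, 2, 10, 12, 5, 0, 8, 1, 4, 13, 11, 3, 6]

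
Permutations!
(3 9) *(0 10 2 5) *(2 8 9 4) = (0 10 8 9 3 4 2 5) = [10, 1, 5, 4, 2, 0, 6, 7, 9, 3, 8]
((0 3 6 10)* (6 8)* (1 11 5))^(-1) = ((0 3 8 6 10)(1 11 5))^(-1) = (0 10 6 8 3)(1 5 11)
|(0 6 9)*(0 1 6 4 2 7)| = 12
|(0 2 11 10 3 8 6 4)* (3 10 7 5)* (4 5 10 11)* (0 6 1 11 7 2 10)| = 24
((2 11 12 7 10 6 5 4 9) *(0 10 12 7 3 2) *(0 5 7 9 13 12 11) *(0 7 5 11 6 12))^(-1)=((0 10 12 3 2 7 6 5 4 13)(9 11))^(-1)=(0 13 4 5 6 7 2 3 12 10)(9 11)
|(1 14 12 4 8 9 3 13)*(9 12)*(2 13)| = 6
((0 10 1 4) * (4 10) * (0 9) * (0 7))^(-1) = (0 7 9 4)(1 10)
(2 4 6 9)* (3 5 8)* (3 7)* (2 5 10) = (2 4 6 9 5 8 7 3 10) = [0, 1, 4, 10, 6, 8, 9, 3, 7, 5, 2]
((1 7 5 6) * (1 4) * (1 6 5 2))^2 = (1 2 7) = ((1 7 2)(4 6))^2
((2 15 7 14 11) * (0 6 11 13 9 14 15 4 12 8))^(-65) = ((0 6 11 2 4 12 8)(7 15)(9 14 13))^(-65) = (0 12 2 6 8 4 11)(7 15)(9 14 13)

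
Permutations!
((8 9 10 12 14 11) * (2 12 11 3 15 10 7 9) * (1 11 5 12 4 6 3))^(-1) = (1 14 12 5 10 15 3 6 4 2 8 11)(7 9)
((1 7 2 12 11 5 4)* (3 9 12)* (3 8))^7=((1 7 2 8 3 9 12 11 5 4))^7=(1 11 3 7 5 9 2 4 12 8)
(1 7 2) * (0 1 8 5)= (0 1 7 2 8 5)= [1, 7, 8, 3, 4, 0, 6, 2, 5]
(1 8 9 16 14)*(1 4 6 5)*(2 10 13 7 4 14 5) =(1 8 9 16 5)(2 10 13 7 4 6) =[0, 8, 10, 3, 6, 1, 2, 4, 9, 16, 13, 11, 12, 7, 14, 15, 5]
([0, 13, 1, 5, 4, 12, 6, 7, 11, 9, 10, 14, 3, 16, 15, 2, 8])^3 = [0, 8, 16, 3, 4, 5, 6, 7, 15, 9, 10, 2, 12, 11, 1, 13, 14]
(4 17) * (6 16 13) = (4 17)(6 16 13) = [0, 1, 2, 3, 17, 5, 16, 7, 8, 9, 10, 11, 12, 6, 14, 15, 13, 4]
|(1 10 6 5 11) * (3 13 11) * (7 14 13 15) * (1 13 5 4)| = 20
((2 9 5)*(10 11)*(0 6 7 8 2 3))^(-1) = ((0 6 7 8 2 9 5 3)(10 11))^(-1) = (0 3 5 9 2 8 7 6)(10 11)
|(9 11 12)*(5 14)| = 6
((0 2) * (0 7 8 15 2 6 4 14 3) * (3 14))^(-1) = (0 3 4 6)(2 15 8 7)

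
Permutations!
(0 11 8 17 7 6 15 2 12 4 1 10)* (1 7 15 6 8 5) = (0 11 5 1 10)(2 12 4 7 8 17 15) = [11, 10, 12, 3, 7, 1, 6, 8, 17, 9, 0, 5, 4, 13, 14, 2, 16, 15]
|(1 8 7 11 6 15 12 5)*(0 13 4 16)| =|(0 13 4 16)(1 8 7 11 6 15 12 5)| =8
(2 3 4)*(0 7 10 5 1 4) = (0 7 10 5 1 4 2 3) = [7, 4, 3, 0, 2, 1, 6, 10, 8, 9, 5]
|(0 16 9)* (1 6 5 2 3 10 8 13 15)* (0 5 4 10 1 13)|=|(0 16 9 5 2 3 1 6 4 10 8)(13 15)|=22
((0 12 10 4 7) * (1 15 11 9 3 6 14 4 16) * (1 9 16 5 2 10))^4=((0 12 1 15 11 16 9 3 6 14 4 7)(2 10 5))^4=(0 11 6)(1 9 4)(2 10 5)(3 7 15)(12 16 14)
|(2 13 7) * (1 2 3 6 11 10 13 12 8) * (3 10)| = |(1 2 12 8)(3 6 11)(7 10 13)| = 12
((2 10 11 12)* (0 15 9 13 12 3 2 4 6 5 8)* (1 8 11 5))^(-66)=((0 15 9 13 12 4 6 1 8)(2 10 5 11 3))^(-66)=(0 6 13)(1 12 15)(2 3 11 5 10)(4 9 8)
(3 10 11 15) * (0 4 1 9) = [4, 9, 2, 10, 1, 5, 6, 7, 8, 0, 11, 15, 12, 13, 14, 3] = (0 4 1 9)(3 10 11 15)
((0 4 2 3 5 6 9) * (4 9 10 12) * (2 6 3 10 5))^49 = ((0 9)(2 10 12 4 6 5 3))^49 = (12)(0 9)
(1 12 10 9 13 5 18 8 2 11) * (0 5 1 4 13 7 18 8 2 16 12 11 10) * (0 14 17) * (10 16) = (0 5 8 10 9 7 18 2 16 12 14 17)(1 11 4 13) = [5, 11, 16, 3, 13, 8, 6, 18, 10, 7, 9, 4, 14, 1, 17, 15, 12, 0, 2]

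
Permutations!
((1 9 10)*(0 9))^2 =((0 9 10 1))^2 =(0 10)(1 9)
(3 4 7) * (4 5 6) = (3 5 6 4 7) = [0, 1, 2, 5, 7, 6, 4, 3]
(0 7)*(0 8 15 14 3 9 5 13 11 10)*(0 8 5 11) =(0 7 5 13)(3 9 11 10 8 15 14) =[7, 1, 2, 9, 4, 13, 6, 5, 15, 11, 8, 10, 12, 0, 3, 14]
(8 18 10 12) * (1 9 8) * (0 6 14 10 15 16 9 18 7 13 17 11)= (0 6 14 10 12 1 18 15 16 9 8 7 13 17 11)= [6, 18, 2, 3, 4, 5, 14, 13, 7, 8, 12, 0, 1, 17, 10, 16, 9, 11, 15]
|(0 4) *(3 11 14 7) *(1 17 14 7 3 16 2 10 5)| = 10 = |(0 4)(1 17 14 3 11 7 16 2 10 5)|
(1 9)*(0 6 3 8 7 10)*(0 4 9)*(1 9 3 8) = (0 6 8 7 10 4 3 1) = [6, 0, 2, 1, 3, 5, 8, 10, 7, 9, 4]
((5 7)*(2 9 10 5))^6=(2 9 10 5 7)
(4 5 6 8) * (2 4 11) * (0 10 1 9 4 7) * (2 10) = [2, 9, 7, 3, 5, 6, 8, 0, 11, 4, 1, 10] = (0 2 7)(1 9 4 5 6 8 11 10)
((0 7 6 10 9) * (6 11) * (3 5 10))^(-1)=(0 9 10 5 3 6 11 7)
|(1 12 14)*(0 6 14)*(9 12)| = |(0 6 14 1 9 12)| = 6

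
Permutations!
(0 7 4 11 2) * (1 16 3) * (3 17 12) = (0 7 4 11 2)(1 16 17 12 3) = [7, 16, 0, 1, 11, 5, 6, 4, 8, 9, 10, 2, 3, 13, 14, 15, 17, 12]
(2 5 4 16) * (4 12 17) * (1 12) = (1 12 17 4 16 2 5) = [0, 12, 5, 3, 16, 1, 6, 7, 8, 9, 10, 11, 17, 13, 14, 15, 2, 4]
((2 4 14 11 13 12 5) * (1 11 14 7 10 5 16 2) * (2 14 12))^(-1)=((1 11 13 2 4 7 10 5)(12 16 14))^(-1)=(1 5 10 7 4 2 13 11)(12 14 16)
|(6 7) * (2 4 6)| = 4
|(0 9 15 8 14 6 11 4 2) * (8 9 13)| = 8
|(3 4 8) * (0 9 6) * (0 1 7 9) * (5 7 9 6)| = |(1 9 5 7 6)(3 4 8)| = 15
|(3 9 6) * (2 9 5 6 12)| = 3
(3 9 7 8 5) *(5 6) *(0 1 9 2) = [1, 9, 0, 2, 4, 3, 5, 8, 6, 7] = (0 1 9 7 8 6 5 3 2)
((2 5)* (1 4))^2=(5)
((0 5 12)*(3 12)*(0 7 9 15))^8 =(0 5 3 12 7 9 15)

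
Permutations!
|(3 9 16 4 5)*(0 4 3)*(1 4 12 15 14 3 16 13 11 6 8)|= |(16)(0 12 15 14 3 9 13 11 6 8 1 4 5)|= 13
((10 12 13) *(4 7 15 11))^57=(4 7 15 11)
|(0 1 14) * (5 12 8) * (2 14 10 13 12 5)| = 8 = |(0 1 10 13 12 8 2 14)|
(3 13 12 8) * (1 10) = (1 10)(3 13 12 8) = [0, 10, 2, 13, 4, 5, 6, 7, 3, 9, 1, 11, 8, 12]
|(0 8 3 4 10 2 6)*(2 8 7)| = 4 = |(0 7 2 6)(3 4 10 8)|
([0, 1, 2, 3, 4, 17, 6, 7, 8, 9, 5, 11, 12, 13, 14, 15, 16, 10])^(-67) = [0, 1, 2, 3, 4, 10, 6, 7, 8, 9, 17, 11, 12, 13, 14, 15, 16, 5]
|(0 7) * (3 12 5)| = 6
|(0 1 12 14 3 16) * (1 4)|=7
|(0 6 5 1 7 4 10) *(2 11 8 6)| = |(0 2 11 8 6 5 1 7 4 10)| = 10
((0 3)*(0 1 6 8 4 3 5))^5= ((0 5)(1 6 8 4 3))^5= (8)(0 5)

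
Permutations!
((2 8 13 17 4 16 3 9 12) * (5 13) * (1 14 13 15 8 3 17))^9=((1 14 13)(2 3 9 12)(4 16 17)(5 15 8))^9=(17)(2 3 9 12)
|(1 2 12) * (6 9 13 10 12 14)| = 8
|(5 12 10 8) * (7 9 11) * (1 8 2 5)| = 12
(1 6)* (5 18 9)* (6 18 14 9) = (1 18 6)(5 14 9) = [0, 18, 2, 3, 4, 14, 1, 7, 8, 5, 10, 11, 12, 13, 9, 15, 16, 17, 6]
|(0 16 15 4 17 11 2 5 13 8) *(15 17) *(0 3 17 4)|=|(0 16 4 15)(2 5 13 8 3 17 11)|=28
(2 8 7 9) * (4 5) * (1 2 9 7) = [0, 2, 8, 3, 5, 4, 6, 7, 1, 9] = (9)(1 2 8)(4 5)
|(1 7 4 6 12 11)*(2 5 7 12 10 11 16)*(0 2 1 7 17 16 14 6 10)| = 36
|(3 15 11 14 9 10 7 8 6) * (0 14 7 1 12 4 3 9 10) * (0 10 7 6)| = |(0 14 7 8)(1 12 4 3 15 11 6 9 10)| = 36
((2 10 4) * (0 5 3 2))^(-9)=((0 5 3 2 10 4))^(-9)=(0 2)(3 4)(5 10)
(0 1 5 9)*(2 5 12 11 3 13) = [1, 12, 5, 13, 4, 9, 6, 7, 8, 0, 10, 3, 11, 2] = (0 1 12 11 3 13 2 5 9)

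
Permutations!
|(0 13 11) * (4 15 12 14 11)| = 7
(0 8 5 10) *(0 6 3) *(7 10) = (0 8 5 7 10 6 3) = [8, 1, 2, 0, 4, 7, 3, 10, 5, 9, 6]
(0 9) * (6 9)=[6, 1, 2, 3, 4, 5, 9, 7, 8, 0]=(0 6 9)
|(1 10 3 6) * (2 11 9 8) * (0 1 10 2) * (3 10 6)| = |(0 1 2 11 9 8)| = 6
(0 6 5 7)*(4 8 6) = (0 4 8 6 5 7) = [4, 1, 2, 3, 8, 7, 5, 0, 6]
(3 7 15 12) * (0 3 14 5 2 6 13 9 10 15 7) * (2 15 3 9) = (0 9 10 3)(2 6 13)(5 15 12 14) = [9, 1, 6, 0, 4, 15, 13, 7, 8, 10, 3, 11, 14, 2, 5, 12]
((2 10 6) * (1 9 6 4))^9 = ((1 9 6 2 10 4))^9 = (1 2)(4 6)(9 10)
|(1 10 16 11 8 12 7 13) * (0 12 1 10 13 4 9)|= 30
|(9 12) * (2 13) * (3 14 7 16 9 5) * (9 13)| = 9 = |(2 9 12 5 3 14 7 16 13)|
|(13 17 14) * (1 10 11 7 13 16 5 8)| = |(1 10 11 7 13 17 14 16 5 8)| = 10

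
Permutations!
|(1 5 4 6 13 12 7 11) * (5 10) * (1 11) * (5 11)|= 9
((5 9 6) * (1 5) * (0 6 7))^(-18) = (9)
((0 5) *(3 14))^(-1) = (0 5)(3 14)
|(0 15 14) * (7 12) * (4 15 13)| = |(0 13 4 15 14)(7 12)| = 10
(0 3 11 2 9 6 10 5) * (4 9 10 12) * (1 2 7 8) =(0 3 11 7 8 1 2 10 5)(4 9 6 12) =[3, 2, 10, 11, 9, 0, 12, 8, 1, 6, 5, 7, 4]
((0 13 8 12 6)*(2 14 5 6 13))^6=(0 2 14 5 6)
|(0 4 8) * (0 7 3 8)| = 6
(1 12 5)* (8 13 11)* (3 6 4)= (1 12 5)(3 6 4)(8 13 11)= [0, 12, 2, 6, 3, 1, 4, 7, 13, 9, 10, 8, 5, 11]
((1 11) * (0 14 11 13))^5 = (14)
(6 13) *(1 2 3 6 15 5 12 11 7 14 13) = [0, 2, 3, 6, 4, 12, 1, 14, 8, 9, 10, 7, 11, 15, 13, 5] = (1 2 3 6)(5 12 11 7 14 13 15)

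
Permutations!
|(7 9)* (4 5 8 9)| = 5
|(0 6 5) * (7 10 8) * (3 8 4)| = |(0 6 5)(3 8 7 10 4)| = 15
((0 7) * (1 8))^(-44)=(8)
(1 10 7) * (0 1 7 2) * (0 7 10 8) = (0 1 8)(2 7 10) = [1, 8, 7, 3, 4, 5, 6, 10, 0, 9, 2]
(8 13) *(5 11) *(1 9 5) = [0, 9, 2, 3, 4, 11, 6, 7, 13, 5, 10, 1, 12, 8] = (1 9 5 11)(8 13)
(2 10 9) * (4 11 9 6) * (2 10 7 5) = (2 7 5)(4 11 9 10 6) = [0, 1, 7, 3, 11, 2, 4, 5, 8, 10, 6, 9]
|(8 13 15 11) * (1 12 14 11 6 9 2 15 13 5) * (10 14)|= 28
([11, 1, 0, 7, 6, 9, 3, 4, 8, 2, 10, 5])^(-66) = (0 2 9 5 11)(3 4)(6 7)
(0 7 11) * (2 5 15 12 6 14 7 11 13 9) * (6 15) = [11, 1, 5, 3, 4, 6, 14, 13, 8, 2, 10, 0, 15, 9, 7, 12] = (0 11)(2 5 6 14 7 13 9)(12 15)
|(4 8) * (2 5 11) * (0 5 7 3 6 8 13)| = |(0 5 11 2 7 3 6 8 4 13)| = 10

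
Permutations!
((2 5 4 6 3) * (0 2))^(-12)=(6)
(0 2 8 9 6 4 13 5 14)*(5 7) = (0 2 8 9 6 4 13 7 5 14) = [2, 1, 8, 3, 13, 14, 4, 5, 9, 6, 10, 11, 12, 7, 0]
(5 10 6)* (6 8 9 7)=(5 10 8 9 7 6)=[0, 1, 2, 3, 4, 10, 5, 6, 9, 7, 8]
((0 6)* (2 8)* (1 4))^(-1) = ((0 6)(1 4)(2 8))^(-1) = (0 6)(1 4)(2 8)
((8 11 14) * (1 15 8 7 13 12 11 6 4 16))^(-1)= ((1 15 8 6 4 16)(7 13 12 11 14))^(-1)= (1 16 4 6 8 15)(7 14 11 12 13)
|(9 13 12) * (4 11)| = 6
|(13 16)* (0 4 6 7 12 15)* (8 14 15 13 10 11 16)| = |(0 4 6 7 12 13 8 14 15)(10 11 16)| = 9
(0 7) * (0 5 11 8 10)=(0 7 5 11 8 10)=[7, 1, 2, 3, 4, 11, 6, 5, 10, 9, 0, 8]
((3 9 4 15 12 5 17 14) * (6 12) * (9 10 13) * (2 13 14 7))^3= ((2 13 9 4 15 6 12 5 17 7)(3 10 14))^3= (2 4 12 7 9 6 17 13 15 5)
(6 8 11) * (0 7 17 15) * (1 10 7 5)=(0 5 1 10 7 17 15)(6 8 11)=[5, 10, 2, 3, 4, 1, 8, 17, 11, 9, 7, 6, 12, 13, 14, 0, 16, 15]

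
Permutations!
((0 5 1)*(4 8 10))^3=(10)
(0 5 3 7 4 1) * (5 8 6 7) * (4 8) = (0 4 1)(3 5)(6 7 8) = [4, 0, 2, 5, 1, 3, 7, 8, 6]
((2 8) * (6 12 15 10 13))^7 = (2 8)(6 15 13 12 10)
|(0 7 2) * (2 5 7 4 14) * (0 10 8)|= 6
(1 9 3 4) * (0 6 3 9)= (9)(0 6 3 4 1)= [6, 0, 2, 4, 1, 5, 3, 7, 8, 9]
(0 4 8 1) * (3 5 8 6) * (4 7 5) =(0 7 5 8 1)(3 4 6) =[7, 0, 2, 4, 6, 8, 3, 5, 1]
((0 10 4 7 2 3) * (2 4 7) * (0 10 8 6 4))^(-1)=(0 7 10 3 2 4 6 8)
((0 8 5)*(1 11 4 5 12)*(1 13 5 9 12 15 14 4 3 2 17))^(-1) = (0 5 13 12 9 4 14 15 8)(1 17 2 3 11)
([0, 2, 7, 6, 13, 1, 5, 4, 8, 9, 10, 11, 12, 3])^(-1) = [0, 5, 1, 13, 7, 6, 3, 2, 8, 9, 10, 11, 12, 4]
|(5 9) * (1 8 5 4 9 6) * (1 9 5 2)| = 12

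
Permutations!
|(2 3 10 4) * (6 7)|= 4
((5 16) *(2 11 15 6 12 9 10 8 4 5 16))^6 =(16)(2 10 15 4 12)(5 9 11 8 6)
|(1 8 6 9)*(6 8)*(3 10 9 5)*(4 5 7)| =8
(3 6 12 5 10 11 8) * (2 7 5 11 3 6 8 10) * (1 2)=(1 2 7 5)(3 8 6 12 11 10)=[0, 2, 7, 8, 4, 1, 12, 5, 6, 9, 3, 10, 11]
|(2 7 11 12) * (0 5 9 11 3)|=|(0 5 9 11 12 2 7 3)|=8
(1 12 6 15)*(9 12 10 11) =[0, 10, 2, 3, 4, 5, 15, 7, 8, 12, 11, 9, 6, 13, 14, 1] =(1 10 11 9 12 6 15)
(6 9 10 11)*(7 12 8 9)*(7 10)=[0, 1, 2, 3, 4, 5, 10, 12, 9, 7, 11, 6, 8]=(6 10 11)(7 12 8 9)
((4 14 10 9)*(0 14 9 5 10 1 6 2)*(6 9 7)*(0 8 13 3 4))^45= (0 14 1 9)(2 3 6 13 7 8 4)(5 10)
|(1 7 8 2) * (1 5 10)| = |(1 7 8 2 5 10)| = 6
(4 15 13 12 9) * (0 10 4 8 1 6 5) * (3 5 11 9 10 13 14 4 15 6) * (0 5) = (0 13 12 10 15 14 4 6 11 9 8 1 3) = [13, 3, 2, 0, 6, 5, 11, 7, 1, 8, 15, 9, 10, 12, 4, 14]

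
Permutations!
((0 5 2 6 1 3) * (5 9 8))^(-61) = (0 5 1 9 2 3 8 6)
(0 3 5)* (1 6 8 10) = (0 3 5)(1 6 8 10) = [3, 6, 2, 5, 4, 0, 8, 7, 10, 9, 1]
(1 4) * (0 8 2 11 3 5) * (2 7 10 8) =(0 2 11 3 5)(1 4)(7 10 8) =[2, 4, 11, 5, 1, 0, 6, 10, 7, 9, 8, 3]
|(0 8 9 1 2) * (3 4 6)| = 15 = |(0 8 9 1 2)(3 4 6)|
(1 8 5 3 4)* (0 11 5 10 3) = (0 11 5)(1 8 10 3 4) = [11, 8, 2, 4, 1, 0, 6, 7, 10, 9, 3, 5]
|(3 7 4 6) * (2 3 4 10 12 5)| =|(2 3 7 10 12 5)(4 6)| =6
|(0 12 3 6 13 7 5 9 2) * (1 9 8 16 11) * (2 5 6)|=12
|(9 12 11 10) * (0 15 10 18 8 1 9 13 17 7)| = 6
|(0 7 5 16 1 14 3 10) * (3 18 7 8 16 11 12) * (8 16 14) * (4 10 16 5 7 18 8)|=|(18)(0 5 11 12 3 16 1 4 10)(8 14)|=18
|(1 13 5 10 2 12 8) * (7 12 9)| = |(1 13 5 10 2 9 7 12 8)| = 9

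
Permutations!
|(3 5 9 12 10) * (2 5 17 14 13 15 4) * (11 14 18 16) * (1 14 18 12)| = 24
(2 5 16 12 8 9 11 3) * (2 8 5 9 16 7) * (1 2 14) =[0, 2, 9, 8, 4, 7, 6, 14, 16, 11, 10, 3, 5, 13, 1, 15, 12] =(1 2 9 11 3 8 16 12 5 7 14)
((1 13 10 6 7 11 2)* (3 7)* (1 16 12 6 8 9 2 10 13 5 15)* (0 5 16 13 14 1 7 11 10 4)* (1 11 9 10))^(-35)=(0 2 16)(1 4 9)(3 7 11)(5 13 12)(6 15 14)(8 10)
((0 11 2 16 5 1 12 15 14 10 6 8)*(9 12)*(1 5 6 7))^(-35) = ((0 11 2 16 6 8)(1 9 12 15 14 10 7))^(-35) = (0 11 2 16 6 8)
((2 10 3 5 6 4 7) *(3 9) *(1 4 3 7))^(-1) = (1 4)(2 7 9 10)(3 6 5)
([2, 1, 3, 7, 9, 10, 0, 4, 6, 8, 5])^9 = (0 2 3 7 4 9 8 6)(5 10)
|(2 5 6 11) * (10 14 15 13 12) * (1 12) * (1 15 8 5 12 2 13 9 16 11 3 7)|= 10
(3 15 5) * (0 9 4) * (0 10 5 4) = (0 9)(3 15 4 10 5) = [9, 1, 2, 15, 10, 3, 6, 7, 8, 0, 5, 11, 12, 13, 14, 4]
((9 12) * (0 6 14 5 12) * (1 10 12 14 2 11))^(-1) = ((0 6 2 11 1 10 12 9)(5 14))^(-1) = (0 9 12 10 1 11 2 6)(5 14)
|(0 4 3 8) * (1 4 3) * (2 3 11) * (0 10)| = |(0 11 2 3 8 10)(1 4)| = 6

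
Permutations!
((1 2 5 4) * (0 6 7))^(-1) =(0 7 6)(1 4 5 2)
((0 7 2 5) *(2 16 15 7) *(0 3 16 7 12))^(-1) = (0 12 15 16 3 5 2)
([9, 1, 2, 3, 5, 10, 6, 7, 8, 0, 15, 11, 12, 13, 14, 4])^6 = [0, 1, 2, 3, 10, 15, 6, 7, 8, 9, 4, 11, 12, 13, 14, 5]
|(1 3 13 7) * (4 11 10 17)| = 4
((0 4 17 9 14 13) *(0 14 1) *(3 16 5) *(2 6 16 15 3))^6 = ((0 4 17 9 1)(2 6 16 5)(3 15)(13 14))^6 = (0 4 17 9 1)(2 16)(5 6)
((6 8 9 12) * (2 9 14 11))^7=((2 9 12 6 8 14 11))^7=(14)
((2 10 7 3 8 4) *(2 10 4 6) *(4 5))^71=(2 6 8 3 7 10 4 5)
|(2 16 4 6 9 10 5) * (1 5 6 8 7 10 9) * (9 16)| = 10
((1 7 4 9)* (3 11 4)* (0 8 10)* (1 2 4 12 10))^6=(0 12 3 1)(7 8 10 11)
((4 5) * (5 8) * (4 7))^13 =(4 8 5 7)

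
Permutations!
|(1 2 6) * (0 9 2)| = 5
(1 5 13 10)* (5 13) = [0, 13, 2, 3, 4, 5, 6, 7, 8, 9, 1, 11, 12, 10] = (1 13 10)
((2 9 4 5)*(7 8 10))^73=(2 9 4 5)(7 8 10)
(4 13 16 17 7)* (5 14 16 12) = (4 13 12 5 14 16 17 7) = [0, 1, 2, 3, 13, 14, 6, 4, 8, 9, 10, 11, 5, 12, 16, 15, 17, 7]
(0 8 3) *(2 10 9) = (0 8 3)(2 10 9) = [8, 1, 10, 0, 4, 5, 6, 7, 3, 2, 9]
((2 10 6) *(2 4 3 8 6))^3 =((2 10)(3 8 6 4))^3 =(2 10)(3 4 6 8)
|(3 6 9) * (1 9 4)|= |(1 9 3 6 4)|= 5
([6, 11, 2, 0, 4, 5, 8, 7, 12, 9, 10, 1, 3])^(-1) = (0 3 12 8 6)(1 11)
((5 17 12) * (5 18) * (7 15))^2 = ((5 17 12 18)(7 15))^2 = (5 12)(17 18)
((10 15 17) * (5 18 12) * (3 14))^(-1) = (3 14)(5 12 18)(10 17 15)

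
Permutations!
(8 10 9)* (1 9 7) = (1 9 8 10 7) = [0, 9, 2, 3, 4, 5, 6, 1, 10, 8, 7]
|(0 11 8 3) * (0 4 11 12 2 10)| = 4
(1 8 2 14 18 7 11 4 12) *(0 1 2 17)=(0 1 8 17)(2 14 18 7 11 4 12)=[1, 8, 14, 3, 12, 5, 6, 11, 17, 9, 10, 4, 2, 13, 18, 15, 16, 0, 7]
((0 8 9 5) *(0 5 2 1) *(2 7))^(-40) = (0 9 2)(1 8 7)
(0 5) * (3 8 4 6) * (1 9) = (0 5)(1 9)(3 8 4 6) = [5, 9, 2, 8, 6, 0, 3, 7, 4, 1]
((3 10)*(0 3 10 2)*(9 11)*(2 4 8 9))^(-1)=(0 2 11 9 8 4 3)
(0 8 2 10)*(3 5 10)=[8, 1, 3, 5, 4, 10, 6, 7, 2, 9, 0]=(0 8 2 3 5 10)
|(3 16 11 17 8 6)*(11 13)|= 7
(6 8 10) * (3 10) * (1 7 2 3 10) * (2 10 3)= [0, 7, 2, 1, 4, 5, 8, 10, 3, 9, 6]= (1 7 10 6 8 3)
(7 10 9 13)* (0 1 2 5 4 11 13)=(0 1 2 5 4 11 13 7 10 9)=[1, 2, 5, 3, 11, 4, 6, 10, 8, 0, 9, 13, 12, 7]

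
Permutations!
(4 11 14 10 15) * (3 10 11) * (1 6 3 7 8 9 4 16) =(1 6 3 10 15 16)(4 7 8 9)(11 14) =[0, 6, 2, 10, 7, 5, 3, 8, 9, 4, 15, 14, 12, 13, 11, 16, 1]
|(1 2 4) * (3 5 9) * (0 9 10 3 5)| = |(0 9 5 10 3)(1 2 4)| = 15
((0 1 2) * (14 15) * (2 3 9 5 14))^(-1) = ((0 1 3 9 5 14 15 2))^(-1) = (0 2 15 14 5 9 3 1)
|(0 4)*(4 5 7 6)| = 5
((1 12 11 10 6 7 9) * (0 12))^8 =(12)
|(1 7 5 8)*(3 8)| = 5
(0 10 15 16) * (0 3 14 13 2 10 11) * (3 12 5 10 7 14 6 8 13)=(0 11)(2 7 14 3 6 8 13)(5 10 15 16 12)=[11, 1, 7, 6, 4, 10, 8, 14, 13, 9, 15, 0, 5, 2, 3, 16, 12]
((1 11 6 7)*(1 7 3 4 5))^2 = ((1 11 6 3 4 5))^2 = (1 6 4)(3 5 11)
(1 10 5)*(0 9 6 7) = (0 9 6 7)(1 10 5) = [9, 10, 2, 3, 4, 1, 7, 0, 8, 6, 5]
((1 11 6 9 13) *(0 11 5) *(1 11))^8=(13)(0 5 1)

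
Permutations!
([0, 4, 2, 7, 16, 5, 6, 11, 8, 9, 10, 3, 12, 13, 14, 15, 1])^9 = [0, 1, 2, 3, 4, 5, 6, 7, 8, 9, 10, 11, 12, 13, 14, 15, 16]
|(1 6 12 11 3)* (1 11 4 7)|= |(1 6 12 4 7)(3 11)|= 10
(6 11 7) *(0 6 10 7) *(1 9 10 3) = [6, 9, 2, 1, 4, 5, 11, 3, 8, 10, 7, 0] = (0 6 11)(1 9 10 7 3)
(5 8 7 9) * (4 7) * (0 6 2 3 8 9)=[6, 1, 3, 8, 7, 9, 2, 0, 4, 5]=(0 6 2 3 8 4 7)(5 9)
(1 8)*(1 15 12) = (1 8 15 12) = [0, 8, 2, 3, 4, 5, 6, 7, 15, 9, 10, 11, 1, 13, 14, 12]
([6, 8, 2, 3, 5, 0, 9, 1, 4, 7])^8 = [0, 1, 2, 3, 4, 5, 6, 7, 8, 9]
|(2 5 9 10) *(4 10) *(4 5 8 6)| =10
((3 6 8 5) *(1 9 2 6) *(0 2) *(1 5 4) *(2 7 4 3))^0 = (9)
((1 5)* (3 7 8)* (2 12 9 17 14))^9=((1 5)(2 12 9 17 14)(3 7 8))^9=(1 5)(2 14 17 9 12)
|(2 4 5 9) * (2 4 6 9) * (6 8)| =|(2 8 6 9 4 5)| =6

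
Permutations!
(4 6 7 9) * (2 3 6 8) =[0, 1, 3, 6, 8, 5, 7, 9, 2, 4] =(2 3 6 7 9 4 8)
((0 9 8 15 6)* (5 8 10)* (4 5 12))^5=((0 9 10 12 4 5 8 15 6))^5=(0 5 9 8 10 15 12 6 4)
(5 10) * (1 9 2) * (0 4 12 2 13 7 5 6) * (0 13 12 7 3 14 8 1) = (0 4 7 5 10 6 13 3 14 8 1 9 12 2) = [4, 9, 0, 14, 7, 10, 13, 5, 1, 12, 6, 11, 2, 3, 8]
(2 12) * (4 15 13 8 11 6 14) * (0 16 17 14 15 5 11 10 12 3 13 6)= (0 16 17 14 4 5 11)(2 3 13 8 10 12)(6 15)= [16, 1, 3, 13, 5, 11, 15, 7, 10, 9, 12, 0, 2, 8, 4, 6, 17, 14]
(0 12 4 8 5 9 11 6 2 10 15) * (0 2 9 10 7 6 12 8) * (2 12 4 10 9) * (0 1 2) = [8, 2, 7, 3, 1, 9, 0, 6, 5, 11, 15, 4, 10, 13, 14, 12] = (0 8 5 9 11 4 1 2 7 6)(10 15 12)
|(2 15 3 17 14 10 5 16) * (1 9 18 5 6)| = |(1 9 18 5 16 2 15 3 17 14 10 6)| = 12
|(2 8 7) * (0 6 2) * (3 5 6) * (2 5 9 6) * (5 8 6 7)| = 4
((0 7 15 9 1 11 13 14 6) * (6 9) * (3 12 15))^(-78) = (15)(1 13 9 11 14)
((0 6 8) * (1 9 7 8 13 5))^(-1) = ((0 6 13 5 1 9 7 8))^(-1) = (0 8 7 9 1 5 13 6)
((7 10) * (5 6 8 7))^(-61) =((5 6 8 7 10))^(-61) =(5 10 7 8 6)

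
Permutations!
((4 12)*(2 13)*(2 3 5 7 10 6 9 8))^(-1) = (2 8 9 6 10 7 5 3 13)(4 12)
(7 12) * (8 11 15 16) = (7 12)(8 11 15 16) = [0, 1, 2, 3, 4, 5, 6, 12, 11, 9, 10, 15, 7, 13, 14, 16, 8]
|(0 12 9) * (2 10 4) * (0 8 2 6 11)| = |(0 12 9 8 2 10 4 6 11)| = 9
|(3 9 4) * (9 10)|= |(3 10 9 4)|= 4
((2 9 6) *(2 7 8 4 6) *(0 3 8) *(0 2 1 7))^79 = (0 6 4 8 3)(1 9 2 7)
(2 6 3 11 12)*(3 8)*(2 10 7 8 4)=(2 6 4)(3 11 12 10 7 8)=[0, 1, 6, 11, 2, 5, 4, 8, 3, 9, 7, 12, 10]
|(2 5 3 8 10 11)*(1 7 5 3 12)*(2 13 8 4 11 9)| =|(1 7 5 12)(2 3 4 11 13 8 10 9)| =8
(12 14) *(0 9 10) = (0 9 10)(12 14) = [9, 1, 2, 3, 4, 5, 6, 7, 8, 10, 0, 11, 14, 13, 12]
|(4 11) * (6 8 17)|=6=|(4 11)(6 8 17)|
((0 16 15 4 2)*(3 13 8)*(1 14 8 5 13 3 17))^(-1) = ((0 16 15 4 2)(1 14 8 17)(5 13))^(-1) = (0 2 4 15 16)(1 17 8 14)(5 13)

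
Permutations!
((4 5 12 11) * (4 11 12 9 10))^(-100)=((12)(4 5 9 10))^(-100)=(12)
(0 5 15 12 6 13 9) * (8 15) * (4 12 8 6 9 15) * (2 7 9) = (0 5 6 13 15 8 4 12 2 7 9) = [5, 1, 7, 3, 12, 6, 13, 9, 4, 0, 10, 11, 2, 15, 14, 8]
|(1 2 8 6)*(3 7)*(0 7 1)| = 7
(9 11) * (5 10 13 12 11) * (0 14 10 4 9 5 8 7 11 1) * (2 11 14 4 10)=(0 4 9 8 7 14 2 11 5 10 13 12 1)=[4, 0, 11, 3, 9, 10, 6, 14, 7, 8, 13, 5, 1, 12, 2]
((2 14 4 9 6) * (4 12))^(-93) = ((2 14 12 4 9 6))^(-93) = (2 4)(6 12)(9 14)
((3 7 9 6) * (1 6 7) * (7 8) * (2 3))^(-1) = (1 3 2 6)(7 8 9)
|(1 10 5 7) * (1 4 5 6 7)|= 6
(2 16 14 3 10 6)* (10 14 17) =(2 16 17 10 6)(3 14) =[0, 1, 16, 14, 4, 5, 2, 7, 8, 9, 6, 11, 12, 13, 3, 15, 17, 10]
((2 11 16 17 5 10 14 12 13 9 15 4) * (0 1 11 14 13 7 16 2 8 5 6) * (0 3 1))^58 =(1 6 16 12 2)(3 17 7 14 11)(4 5 13 15 8 10 9)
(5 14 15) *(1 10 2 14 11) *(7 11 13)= (1 10 2 14 15 5 13 7 11)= [0, 10, 14, 3, 4, 13, 6, 11, 8, 9, 2, 1, 12, 7, 15, 5]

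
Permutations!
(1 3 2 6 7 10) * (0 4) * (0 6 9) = (0 4 6 7 10 1 3 2 9) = [4, 3, 9, 2, 6, 5, 7, 10, 8, 0, 1]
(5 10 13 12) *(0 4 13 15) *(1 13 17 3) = (0 4 17 3 1 13 12 5 10 15) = [4, 13, 2, 1, 17, 10, 6, 7, 8, 9, 15, 11, 5, 12, 14, 0, 16, 3]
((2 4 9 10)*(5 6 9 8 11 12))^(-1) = (2 10 9 6 5 12 11 8 4)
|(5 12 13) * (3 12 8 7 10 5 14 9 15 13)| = |(3 12)(5 8 7 10)(9 15 13 14)| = 4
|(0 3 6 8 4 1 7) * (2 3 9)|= 9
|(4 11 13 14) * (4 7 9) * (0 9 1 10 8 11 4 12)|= |(0 9 12)(1 10 8 11 13 14 7)|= 21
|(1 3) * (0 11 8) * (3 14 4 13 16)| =6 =|(0 11 8)(1 14 4 13 16 3)|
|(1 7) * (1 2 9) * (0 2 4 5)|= 7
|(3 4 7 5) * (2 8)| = |(2 8)(3 4 7 5)| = 4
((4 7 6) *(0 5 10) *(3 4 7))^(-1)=((0 5 10)(3 4)(6 7))^(-1)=(0 10 5)(3 4)(6 7)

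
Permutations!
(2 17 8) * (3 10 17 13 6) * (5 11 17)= [0, 1, 13, 10, 4, 11, 3, 7, 2, 9, 5, 17, 12, 6, 14, 15, 16, 8]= (2 13 6 3 10 5 11 17 8)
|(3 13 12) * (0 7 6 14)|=12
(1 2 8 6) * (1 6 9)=(1 2 8 9)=[0, 2, 8, 3, 4, 5, 6, 7, 9, 1]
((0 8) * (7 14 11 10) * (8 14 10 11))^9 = (14)(7 10)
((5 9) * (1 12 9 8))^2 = (1 9 8 12 5) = ((1 12 9 5 8))^2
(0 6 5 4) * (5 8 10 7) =(0 6 8 10 7 5 4) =[6, 1, 2, 3, 0, 4, 8, 5, 10, 9, 7]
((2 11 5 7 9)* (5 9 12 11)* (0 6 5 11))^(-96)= (0 12 7 5 6)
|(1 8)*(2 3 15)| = |(1 8)(2 3 15)| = 6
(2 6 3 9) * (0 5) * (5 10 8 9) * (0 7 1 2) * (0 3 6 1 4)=(0 10 8 9 3 5 7 4)(1 2)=[10, 2, 1, 5, 0, 7, 6, 4, 9, 3, 8]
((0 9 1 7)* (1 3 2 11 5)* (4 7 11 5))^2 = (0 3 5 11 7 9 2 1 4)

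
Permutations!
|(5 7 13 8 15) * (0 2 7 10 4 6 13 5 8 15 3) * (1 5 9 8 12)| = 24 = |(0 2 7 9 8 3)(1 5 10 4 6 13 15 12)|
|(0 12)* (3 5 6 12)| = |(0 3 5 6 12)| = 5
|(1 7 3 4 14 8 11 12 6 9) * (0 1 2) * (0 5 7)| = |(0 1)(2 5 7 3 4 14 8 11 12 6 9)| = 22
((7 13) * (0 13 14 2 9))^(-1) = ((0 13 7 14 2 9))^(-1) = (0 9 2 14 7 13)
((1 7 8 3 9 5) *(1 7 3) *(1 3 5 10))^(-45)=((1 5 7 8 3 9 10))^(-45)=(1 3 5 9 7 10 8)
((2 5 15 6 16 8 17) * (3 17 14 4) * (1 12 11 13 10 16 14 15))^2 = ((1 12 11 13 10 16 8 15 6 14 4 3 17 2 5))^2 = (1 11 10 8 6 4 17 5 12 13 16 15 14 3 2)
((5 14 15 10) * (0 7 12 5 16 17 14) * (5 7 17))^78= (0 17 14 15 10 16 5)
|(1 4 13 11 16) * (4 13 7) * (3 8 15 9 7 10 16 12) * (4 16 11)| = |(1 13 4 10 11 12 3 8 15 9 7 16)| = 12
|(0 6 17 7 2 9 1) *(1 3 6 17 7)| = |(0 17 1)(2 9 3 6 7)| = 15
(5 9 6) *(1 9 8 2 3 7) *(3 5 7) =(1 9 6 7)(2 5 8) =[0, 9, 5, 3, 4, 8, 7, 1, 2, 6]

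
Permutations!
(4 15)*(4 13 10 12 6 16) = (4 15 13 10 12 6 16) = [0, 1, 2, 3, 15, 5, 16, 7, 8, 9, 12, 11, 6, 10, 14, 13, 4]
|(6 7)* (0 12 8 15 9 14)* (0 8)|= 4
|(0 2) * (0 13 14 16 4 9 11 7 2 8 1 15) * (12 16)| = |(0 8 1 15)(2 13 14 12 16 4 9 11 7)| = 36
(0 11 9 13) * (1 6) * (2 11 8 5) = [8, 6, 11, 3, 4, 2, 1, 7, 5, 13, 10, 9, 12, 0] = (0 8 5 2 11 9 13)(1 6)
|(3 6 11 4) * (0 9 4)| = |(0 9 4 3 6 11)| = 6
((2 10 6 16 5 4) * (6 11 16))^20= ((2 10 11 16 5 4))^20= (2 11 5)(4 10 16)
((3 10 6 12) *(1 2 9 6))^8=(1 2 9 6 12 3 10)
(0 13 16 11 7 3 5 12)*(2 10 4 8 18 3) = (0 13 16 11 7 2 10 4 8 18 3 5 12) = [13, 1, 10, 5, 8, 12, 6, 2, 18, 9, 4, 7, 0, 16, 14, 15, 11, 17, 3]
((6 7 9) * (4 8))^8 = ((4 8)(6 7 9))^8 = (6 9 7)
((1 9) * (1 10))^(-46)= (1 10 9)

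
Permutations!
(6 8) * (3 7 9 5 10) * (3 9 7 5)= (3 5 10 9)(6 8)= [0, 1, 2, 5, 4, 10, 8, 7, 6, 3, 9]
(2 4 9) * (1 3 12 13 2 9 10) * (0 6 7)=[6, 3, 4, 12, 10, 5, 7, 0, 8, 9, 1, 11, 13, 2]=(0 6 7)(1 3 12 13 2 4 10)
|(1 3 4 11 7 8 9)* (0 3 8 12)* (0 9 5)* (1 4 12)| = 10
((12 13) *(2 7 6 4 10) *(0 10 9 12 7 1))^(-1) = ((0 10 2 1)(4 9 12 13 7 6))^(-1) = (0 1 2 10)(4 6 7 13 12 9)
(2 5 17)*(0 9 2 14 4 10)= (0 9 2 5 17 14 4 10)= [9, 1, 5, 3, 10, 17, 6, 7, 8, 2, 0, 11, 12, 13, 4, 15, 16, 14]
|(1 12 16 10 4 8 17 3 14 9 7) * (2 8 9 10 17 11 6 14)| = 14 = |(1 12 16 17 3 2 8 11 6 14 10 4 9 7)|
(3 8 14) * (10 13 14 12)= [0, 1, 2, 8, 4, 5, 6, 7, 12, 9, 13, 11, 10, 14, 3]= (3 8 12 10 13 14)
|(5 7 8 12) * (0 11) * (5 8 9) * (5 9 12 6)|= 10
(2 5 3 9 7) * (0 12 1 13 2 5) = (0 12 1 13 2)(3 9 7 5) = [12, 13, 0, 9, 4, 3, 6, 5, 8, 7, 10, 11, 1, 2]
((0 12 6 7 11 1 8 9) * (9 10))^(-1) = ((0 12 6 7 11 1 8 10 9))^(-1) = (0 9 10 8 1 11 7 6 12)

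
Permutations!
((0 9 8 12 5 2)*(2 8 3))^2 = ((0 9 3 2)(5 8 12))^2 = (0 3)(2 9)(5 12 8)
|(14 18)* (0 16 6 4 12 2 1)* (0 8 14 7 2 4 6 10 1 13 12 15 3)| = |(0 16 10 1 8 14 18 7 2 13 12 4 15 3)| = 14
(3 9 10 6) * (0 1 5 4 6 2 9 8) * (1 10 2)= (0 10 1 5 4 6 3 8)(2 9)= [10, 5, 9, 8, 6, 4, 3, 7, 0, 2, 1]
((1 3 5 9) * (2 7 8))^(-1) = ((1 3 5 9)(2 7 8))^(-1) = (1 9 5 3)(2 8 7)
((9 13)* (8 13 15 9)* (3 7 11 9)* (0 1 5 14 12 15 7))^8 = (0 1 5 14 12 15 3)(7 9 11) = ((0 1 5 14 12 15 3)(7 11 9)(8 13))^8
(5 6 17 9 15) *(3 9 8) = (3 9 15 5 6 17 8) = [0, 1, 2, 9, 4, 6, 17, 7, 3, 15, 10, 11, 12, 13, 14, 5, 16, 8]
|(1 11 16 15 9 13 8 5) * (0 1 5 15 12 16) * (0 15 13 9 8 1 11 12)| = 8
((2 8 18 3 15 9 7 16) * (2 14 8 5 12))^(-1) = (2 12 5)(3 18 8 14 16 7 9 15)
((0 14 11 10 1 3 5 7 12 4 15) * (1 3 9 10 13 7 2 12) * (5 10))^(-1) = ((0 14 11 13 7 1 9 5 2 12 4 15)(3 10))^(-1) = (0 15 4 12 2 5 9 1 7 13 11 14)(3 10)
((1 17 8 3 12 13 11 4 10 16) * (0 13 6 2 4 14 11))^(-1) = ((0 13)(1 17 8 3 12 6 2 4 10 16)(11 14))^(-1) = (0 13)(1 16 10 4 2 6 12 3 8 17)(11 14)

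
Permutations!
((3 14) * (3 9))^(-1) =(3 9 14)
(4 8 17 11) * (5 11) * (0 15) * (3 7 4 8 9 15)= [3, 1, 2, 7, 9, 11, 6, 4, 17, 15, 10, 8, 12, 13, 14, 0, 16, 5]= (0 3 7 4 9 15)(5 11 8 17)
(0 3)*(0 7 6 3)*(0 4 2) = (0 4 2)(3 7 6) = [4, 1, 0, 7, 2, 5, 3, 6]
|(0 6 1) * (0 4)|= 4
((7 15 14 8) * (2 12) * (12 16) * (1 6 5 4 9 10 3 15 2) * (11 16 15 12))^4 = ((1 6 5 4 9 10 3 12)(2 15 14 8 7)(11 16))^4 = (16)(1 9)(2 7 8 14 15)(3 5)(4 12)(6 10)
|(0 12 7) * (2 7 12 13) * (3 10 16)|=|(0 13 2 7)(3 10 16)|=12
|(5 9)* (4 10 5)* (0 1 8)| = 12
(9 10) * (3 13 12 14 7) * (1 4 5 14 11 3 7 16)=[0, 4, 2, 13, 5, 14, 6, 7, 8, 10, 9, 3, 11, 12, 16, 15, 1]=(1 4 5 14 16)(3 13 12 11)(9 10)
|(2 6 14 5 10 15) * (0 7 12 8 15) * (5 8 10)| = 20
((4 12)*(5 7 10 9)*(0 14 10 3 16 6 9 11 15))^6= (16)(0 14 10 11 15)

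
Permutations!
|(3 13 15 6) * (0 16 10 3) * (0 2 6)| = 6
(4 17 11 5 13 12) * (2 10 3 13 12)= (2 10 3 13)(4 17 11 5 12)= [0, 1, 10, 13, 17, 12, 6, 7, 8, 9, 3, 5, 4, 2, 14, 15, 16, 11]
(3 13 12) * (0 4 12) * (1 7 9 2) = [4, 7, 1, 13, 12, 5, 6, 9, 8, 2, 10, 11, 3, 0] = (0 4 12 3 13)(1 7 9 2)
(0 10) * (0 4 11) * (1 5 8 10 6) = (0 6 1 5 8 10 4 11) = [6, 5, 2, 3, 11, 8, 1, 7, 10, 9, 4, 0]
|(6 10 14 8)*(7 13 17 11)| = |(6 10 14 8)(7 13 17 11)| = 4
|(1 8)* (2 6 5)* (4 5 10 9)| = |(1 8)(2 6 10 9 4 5)| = 6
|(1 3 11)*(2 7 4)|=3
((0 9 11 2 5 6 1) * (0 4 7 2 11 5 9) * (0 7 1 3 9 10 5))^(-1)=((11)(0 7 2 10 5 6 3 9)(1 4))^(-1)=(11)(0 9 3 6 5 10 2 7)(1 4)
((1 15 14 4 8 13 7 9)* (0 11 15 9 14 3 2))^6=(0 11 15 3 2)(4 8 13 7 14)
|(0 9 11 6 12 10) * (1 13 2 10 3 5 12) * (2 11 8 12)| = |(0 9 8 12 3 5 2 10)(1 13 11 6)| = 8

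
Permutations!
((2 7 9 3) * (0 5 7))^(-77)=((0 5 7 9 3 2))^(-77)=(0 5 7 9 3 2)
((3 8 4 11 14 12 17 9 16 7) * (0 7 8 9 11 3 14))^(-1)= ((0 7 14 12 17 11)(3 9 16 8 4))^(-1)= (0 11 17 12 14 7)(3 4 8 16 9)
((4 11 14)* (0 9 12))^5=(0 12 9)(4 14 11)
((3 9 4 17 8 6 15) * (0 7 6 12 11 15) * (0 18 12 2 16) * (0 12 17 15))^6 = (0 2 6 12 17)(3 4)(7 16 18 11 8)(9 15)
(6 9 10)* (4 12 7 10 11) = [0, 1, 2, 3, 12, 5, 9, 10, 8, 11, 6, 4, 7] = (4 12 7 10 6 9 11)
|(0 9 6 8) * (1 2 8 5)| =7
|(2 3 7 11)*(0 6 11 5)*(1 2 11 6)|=|(11)(0 1 2 3 7 5)|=6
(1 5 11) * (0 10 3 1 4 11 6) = (0 10 3 1 5 6)(4 11) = [10, 5, 2, 1, 11, 6, 0, 7, 8, 9, 3, 4]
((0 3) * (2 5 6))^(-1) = ((0 3)(2 5 6))^(-1) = (0 3)(2 6 5)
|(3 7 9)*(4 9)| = 4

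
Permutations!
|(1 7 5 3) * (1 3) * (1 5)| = |(1 7)| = 2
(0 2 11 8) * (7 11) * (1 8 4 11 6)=(0 2 7 6 1 8)(4 11)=[2, 8, 7, 3, 11, 5, 1, 6, 0, 9, 10, 4]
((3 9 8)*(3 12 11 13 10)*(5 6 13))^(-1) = (3 10 13 6 5 11 12 8 9)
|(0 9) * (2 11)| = |(0 9)(2 11)| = 2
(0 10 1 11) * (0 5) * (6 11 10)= (0 6 11 5)(1 10)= [6, 10, 2, 3, 4, 0, 11, 7, 8, 9, 1, 5]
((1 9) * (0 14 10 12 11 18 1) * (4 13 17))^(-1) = ((0 14 10 12 11 18 1 9)(4 13 17))^(-1) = (0 9 1 18 11 12 10 14)(4 17 13)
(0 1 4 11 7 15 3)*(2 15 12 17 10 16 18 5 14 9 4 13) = (0 1 13 2 15 3)(4 11 7 12 17 10 16 18 5 14 9) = [1, 13, 15, 0, 11, 14, 6, 12, 8, 4, 16, 7, 17, 2, 9, 3, 18, 10, 5]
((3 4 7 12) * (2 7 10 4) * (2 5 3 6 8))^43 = ((2 7 12 6 8)(3 5)(4 10))^43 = (2 6 7 8 12)(3 5)(4 10)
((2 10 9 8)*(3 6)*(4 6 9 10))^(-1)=((10)(2 4 6 3 9 8))^(-1)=(10)(2 8 9 3 6 4)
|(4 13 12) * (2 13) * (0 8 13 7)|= |(0 8 13 12 4 2 7)|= 7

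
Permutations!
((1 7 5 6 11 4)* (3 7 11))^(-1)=(1 4 11)(3 6 5 7)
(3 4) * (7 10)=(3 4)(7 10)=[0, 1, 2, 4, 3, 5, 6, 10, 8, 9, 7]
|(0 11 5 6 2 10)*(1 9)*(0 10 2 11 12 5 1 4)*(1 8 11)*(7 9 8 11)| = 9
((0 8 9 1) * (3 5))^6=((0 8 9 1)(3 5))^6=(0 9)(1 8)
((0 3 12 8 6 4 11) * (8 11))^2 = (0 12)(3 11)(4 6 8)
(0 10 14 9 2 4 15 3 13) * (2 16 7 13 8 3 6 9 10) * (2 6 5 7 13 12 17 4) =[6, 1, 2, 8, 15, 7, 9, 12, 3, 16, 14, 11, 17, 0, 10, 5, 13, 4] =(0 6 9 16 13)(3 8)(4 15 5 7 12 17)(10 14)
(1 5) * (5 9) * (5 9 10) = (1 10 5) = [0, 10, 2, 3, 4, 1, 6, 7, 8, 9, 5]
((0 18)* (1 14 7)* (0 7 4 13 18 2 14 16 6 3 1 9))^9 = ((0 2 14 4 13 18 7 9)(1 16 6 3))^9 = (0 2 14 4 13 18 7 9)(1 16 6 3)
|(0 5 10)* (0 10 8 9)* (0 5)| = 3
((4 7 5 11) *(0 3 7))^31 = ((0 3 7 5 11 4))^31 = (0 3 7 5 11 4)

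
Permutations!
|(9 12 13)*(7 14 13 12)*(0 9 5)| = 6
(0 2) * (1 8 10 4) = (0 2)(1 8 10 4) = [2, 8, 0, 3, 1, 5, 6, 7, 10, 9, 4]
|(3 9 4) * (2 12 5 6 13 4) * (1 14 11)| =24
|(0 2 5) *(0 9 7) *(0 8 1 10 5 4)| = |(0 2 4)(1 10 5 9 7 8)| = 6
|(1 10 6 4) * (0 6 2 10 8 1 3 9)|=|(0 6 4 3 9)(1 8)(2 10)|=10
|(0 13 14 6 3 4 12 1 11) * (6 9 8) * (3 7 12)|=10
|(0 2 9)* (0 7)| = |(0 2 9 7)| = 4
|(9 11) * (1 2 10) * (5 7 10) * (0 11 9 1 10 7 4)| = |(0 11 1 2 5 4)| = 6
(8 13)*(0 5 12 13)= (0 5 12 13 8)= [5, 1, 2, 3, 4, 12, 6, 7, 0, 9, 10, 11, 13, 8]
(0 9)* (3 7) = (0 9)(3 7) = [9, 1, 2, 7, 4, 5, 6, 3, 8, 0]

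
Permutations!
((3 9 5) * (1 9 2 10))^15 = ((1 9 5 3 2 10))^15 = (1 3)(2 9)(5 10)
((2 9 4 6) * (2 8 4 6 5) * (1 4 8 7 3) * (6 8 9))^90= ((1 4 5 2 6 7 3)(8 9))^90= (9)(1 3 7 6 2 5 4)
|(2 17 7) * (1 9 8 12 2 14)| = |(1 9 8 12 2 17 7 14)| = 8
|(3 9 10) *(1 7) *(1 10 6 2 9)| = |(1 7 10 3)(2 9 6)| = 12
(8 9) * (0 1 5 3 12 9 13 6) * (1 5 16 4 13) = (0 5 3 12 9 8 1 16 4 13 6) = [5, 16, 2, 12, 13, 3, 0, 7, 1, 8, 10, 11, 9, 6, 14, 15, 4]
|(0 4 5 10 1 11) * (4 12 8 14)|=9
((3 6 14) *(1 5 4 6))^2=(1 4 14)(3 5 6)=((1 5 4 6 14 3))^2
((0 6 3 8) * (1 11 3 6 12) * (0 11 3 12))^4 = (1 12 11 8 3)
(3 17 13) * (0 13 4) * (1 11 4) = (0 13 3 17 1 11 4) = [13, 11, 2, 17, 0, 5, 6, 7, 8, 9, 10, 4, 12, 3, 14, 15, 16, 1]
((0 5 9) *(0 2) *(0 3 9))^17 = (0 5)(2 9 3)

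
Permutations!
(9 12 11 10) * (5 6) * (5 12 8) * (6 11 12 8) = (12)(5 11 10 9 6 8) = [0, 1, 2, 3, 4, 11, 8, 7, 5, 6, 9, 10, 12]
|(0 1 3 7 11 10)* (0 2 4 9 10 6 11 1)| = 12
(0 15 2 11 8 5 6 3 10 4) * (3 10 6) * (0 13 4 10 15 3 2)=(0 3 6 15)(2 11 8 5)(4 13)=[3, 1, 11, 6, 13, 2, 15, 7, 5, 9, 10, 8, 12, 4, 14, 0]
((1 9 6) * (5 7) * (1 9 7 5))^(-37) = ((1 7)(6 9))^(-37) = (1 7)(6 9)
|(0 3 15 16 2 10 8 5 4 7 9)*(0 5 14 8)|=|(0 3 15 16 2 10)(4 7 9 5)(8 14)|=12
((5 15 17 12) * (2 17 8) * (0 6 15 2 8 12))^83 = ((0 6 15 12 5 2 17))^83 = (0 17 2 5 12 15 6)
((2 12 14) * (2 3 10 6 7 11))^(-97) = (2 11 7 6 10 3 14 12)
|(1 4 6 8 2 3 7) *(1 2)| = 12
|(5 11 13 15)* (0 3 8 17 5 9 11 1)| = |(0 3 8 17 5 1)(9 11 13 15)| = 12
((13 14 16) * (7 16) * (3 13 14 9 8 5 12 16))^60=(3 16 8)(5 13 14)(7 12 9)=((3 13 9 8 5 12 16 14 7))^60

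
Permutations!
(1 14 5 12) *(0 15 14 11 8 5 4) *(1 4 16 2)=(0 15 14 16 2 1 11 8 5 12 4)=[15, 11, 1, 3, 0, 12, 6, 7, 5, 9, 10, 8, 4, 13, 16, 14, 2]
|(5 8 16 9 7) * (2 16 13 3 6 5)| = 20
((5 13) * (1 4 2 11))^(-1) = ((1 4 2 11)(5 13))^(-1) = (1 11 2 4)(5 13)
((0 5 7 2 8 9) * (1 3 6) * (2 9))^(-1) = ((0 5 7 9)(1 3 6)(2 8))^(-1) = (0 9 7 5)(1 6 3)(2 8)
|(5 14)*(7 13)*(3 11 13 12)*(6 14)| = |(3 11 13 7 12)(5 6 14)| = 15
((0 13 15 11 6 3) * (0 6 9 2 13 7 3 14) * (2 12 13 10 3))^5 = ((0 7 2 10 3 6 14)(9 12 13 15 11))^5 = (15)(0 6 10 7 14 3 2)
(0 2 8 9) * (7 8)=(0 2 7 8 9)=[2, 1, 7, 3, 4, 5, 6, 8, 9, 0]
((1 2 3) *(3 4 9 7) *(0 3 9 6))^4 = (9)(0 4 1)(2 3 6)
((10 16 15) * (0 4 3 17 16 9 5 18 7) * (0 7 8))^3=((0 4 3 17 16 15 10 9 5 18 8))^3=(0 17 10 18 4 16 9 8 3 15 5)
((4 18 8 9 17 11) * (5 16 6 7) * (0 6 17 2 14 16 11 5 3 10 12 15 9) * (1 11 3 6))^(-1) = ((0 1 11 4 18 8)(2 14 16 17 5 3 10 12 15 9)(6 7))^(-1) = (0 8 18 4 11 1)(2 9 15 12 10 3 5 17 16 14)(6 7)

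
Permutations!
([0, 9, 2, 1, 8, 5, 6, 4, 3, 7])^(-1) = (1 3 8 4 7 9)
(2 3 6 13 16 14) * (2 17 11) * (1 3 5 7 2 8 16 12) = (1 3 6 13 12)(2 5 7)(8 16 14 17 11) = [0, 3, 5, 6, 4, 7, 13, 2, 16, 9, 10, 8, 1, 12, 17, 15, 14, 11]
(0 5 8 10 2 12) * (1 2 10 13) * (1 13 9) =[5, 2, 12, 3, 4, 8, 6, 7, 9, 1, 10, 11, 0, 13] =(13)(0 5 8 9 1 2 12)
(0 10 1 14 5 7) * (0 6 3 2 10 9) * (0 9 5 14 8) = [5, 8, 10, 2, 4, 7, 3, 6, 0, 9, 1, 11, 12, 13, 14] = (14)(0 5 7 6 3 2 10 1 8)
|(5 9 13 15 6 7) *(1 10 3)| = |(1 10 3)(5 9 13 15 6 7)| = 6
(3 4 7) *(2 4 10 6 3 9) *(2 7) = (2 4)(3 10 6)(7 9) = [0, 1, 4, 10, 2, 5, 3, 9, 8, 7, 6]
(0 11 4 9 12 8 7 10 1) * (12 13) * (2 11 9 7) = (0 9 13 12 8 2 11 4 7 10 1) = [9, 0, 11, 3, 7, 5, 6, 10, 2, 13, 1, 4, 8, 12]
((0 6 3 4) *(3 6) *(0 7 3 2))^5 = (0 2)(3 7 4)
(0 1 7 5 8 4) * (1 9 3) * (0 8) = [9, 7, 2, 1, 8, 0, 6, 5, 4, 3] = (0 9 3 1 7 5)(4 8)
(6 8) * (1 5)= (1 5)(6 8)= [0, 5, 2, 3, 4, 1, 8, 7, 6]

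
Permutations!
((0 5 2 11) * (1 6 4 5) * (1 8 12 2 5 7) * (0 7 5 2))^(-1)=(0 12 8)(1 7 11 2 5 4 6)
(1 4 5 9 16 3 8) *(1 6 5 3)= (1 4 3 8 6 5 9 16)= [0, 4, 2, 8, 3, 9, 5, 7, 6, 16, 10, 11, 12, 13, 14, 15, 1]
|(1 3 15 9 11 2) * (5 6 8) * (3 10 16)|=24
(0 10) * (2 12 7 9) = (0 10)(2 12 7 9) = [10, 1, 12, 3, 4, 5, 6, 9, 8, 2, 0, 11, 7]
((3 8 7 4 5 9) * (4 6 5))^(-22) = (3 7 5)(6 9 8)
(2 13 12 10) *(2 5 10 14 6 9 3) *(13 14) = [0, 1, 14, 2, 4, 10, 9, 7, 8, 3, 5, 11, 13, 12, 6] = (2 14 6 9 3)(5 10)(12 13)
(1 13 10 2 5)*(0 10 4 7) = (0 10 2 5 1 13 4 7) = [10, 13, 5, 3, 7, 1, 6, 0, 8, 9, 2, 11, 12, 4]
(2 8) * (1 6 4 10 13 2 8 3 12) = [0, 6, 3, 12, 10, 5, 4, 7, 8, 9, 13, 11, 1, 2] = (1 6 4 10 13 2 3 12)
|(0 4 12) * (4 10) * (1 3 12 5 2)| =|(0 10 4 5 2 1 3 12)| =8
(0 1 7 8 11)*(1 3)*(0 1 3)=(1 7 8 11)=[0, 7, 2, 3, 4, 5, 6, 8, 11, 9, 10, 1]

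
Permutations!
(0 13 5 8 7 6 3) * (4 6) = (0 13 5 8 7 4 6 3) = [13, 1, 2, 0, 6, 8, 3, 4, 7, 9, 10, 11, 12, 5]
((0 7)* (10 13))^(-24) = (13)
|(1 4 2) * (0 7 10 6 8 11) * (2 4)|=|(0 7 10 6 8 11)(1 2)|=6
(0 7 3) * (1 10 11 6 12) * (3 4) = (0 7 4 3)(1 10 11 6 12) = [7, 10, 2, 0, 3, 5, 12, 4, 8, 9, 11, 6, 1]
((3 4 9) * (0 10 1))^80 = (0 1 10)(3 9 4)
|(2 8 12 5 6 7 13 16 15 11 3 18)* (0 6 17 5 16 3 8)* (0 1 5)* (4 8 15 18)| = 14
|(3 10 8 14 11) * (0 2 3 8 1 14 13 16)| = 10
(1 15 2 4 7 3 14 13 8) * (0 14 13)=(0 14)(1 15 2 4 7 3 13 8)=[14, 15, 4, 13, 7, 5, 6, 3, 1, 9, 10, 11, 12, 8, 0, 2]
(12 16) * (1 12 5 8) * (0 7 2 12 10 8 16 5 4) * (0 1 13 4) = (0 7 2 12 5 16)(1 10 8 13 4) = [7, 10, 12, 3, 1, 16, 6, 2, 13, 9, 8, 11, 5, 4, 14, 15, 0]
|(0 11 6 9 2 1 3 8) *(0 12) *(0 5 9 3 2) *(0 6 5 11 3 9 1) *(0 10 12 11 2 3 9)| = 15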